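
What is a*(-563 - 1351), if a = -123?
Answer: 235422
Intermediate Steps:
a*(-563 - 1351) = -123*(-563 - 1351) = -123*(-1914) = 235422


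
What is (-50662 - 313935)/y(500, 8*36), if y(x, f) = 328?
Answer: -364597/328 ≈ -1111.6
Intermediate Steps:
(-50662 - 313935)/y(500, 8*36) = (-50662 - 313935)/328 = -364597*1/328 = -364597/328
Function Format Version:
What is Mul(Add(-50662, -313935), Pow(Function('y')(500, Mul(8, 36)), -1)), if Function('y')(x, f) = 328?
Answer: Rational(-364597, 328) ≈ -1111.6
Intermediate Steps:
Mul(Add(-50662, -313935), Pow(Function('y')(500, Mul(8, 36)), -1)) = Mul(Add(-50662, -313935), Pow(328, -1)) = Mul(-364597, Rational(1, 328)) = Rational(-364597, 328)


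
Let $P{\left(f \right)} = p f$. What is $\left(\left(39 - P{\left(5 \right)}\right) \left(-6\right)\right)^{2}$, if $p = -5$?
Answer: $147456$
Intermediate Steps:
$P{\left(f \right)} = - 5 f$
$\left(\left(39 - P{\left(5 \right)}\right) \left(-6\right)\right)^{2} = \left(\left(39 - \left(-5\right) 5\right) \left(-6\right)\right)^{2} = \left(\left(39 - -25\right) \left(-6\right)\right)^{2} = \left(\left(39 + 25\right) \left(-6\right)\right)^{2} = \left(64 \left(-6\right)\right)^{2} = \left(-384\right)^{2} = 147456$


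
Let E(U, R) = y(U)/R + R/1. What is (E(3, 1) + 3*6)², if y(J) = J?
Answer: 484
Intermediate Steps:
E(U, R) = R + U/R (E(U, R) = U/R + R/1 = U/R + R*1 = U/R + R = R + U/R)
(E(3, 1) + 3*6)² = ((1 + 3/1) + 3*6)² = ((1 + 3*1) + 18)² = ((1 + 3) + 18)² = (4 + 18)² = 22² = 484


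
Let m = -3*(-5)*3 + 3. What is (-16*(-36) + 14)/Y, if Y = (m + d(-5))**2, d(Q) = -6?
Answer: 295/882 ≈ 0.33447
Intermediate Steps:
m = 48 (m = 15*3 + 3 = 45 + 3 = 48)
Y = 1764 (Y = (48 - 6)**2 = 42**2 = 1764)
(-16*(-36) + 14)/Y = (-16*(-36) + 14)/1764 = (576 + 14)*(1/1764) = 590*(1/1764) = 295/882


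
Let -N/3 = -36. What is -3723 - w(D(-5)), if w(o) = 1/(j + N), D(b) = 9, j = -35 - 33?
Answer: -148921/40 ≈ -3723.0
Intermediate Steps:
N = 108 (N = -3*(-36) = 108)
j = -68
w(o) = 1/40 (w(o) = 1/(-68 + 108) = 1/40)
-3723 - w(D(-5)) = -3723 - 1*1/40 = -3723 - 1/40 = -148921/40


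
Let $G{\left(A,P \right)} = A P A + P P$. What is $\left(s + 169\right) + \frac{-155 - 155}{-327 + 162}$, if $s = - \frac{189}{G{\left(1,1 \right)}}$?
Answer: $\frac{5041}{66} \approx 76.379$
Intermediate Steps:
$G{\left(A,P \right)} = P^{2} + P A^{2}$ ($G{\left(A,P \right)} = P A^{2} + P^{2} = P^{2} + P A^{2}$)
$s = - \frac{189}{2}$ ($s = - \frac{189}{1 \left(1 + 1^{2}\right)} = - \frac{189}{1 \left(1 + 1\right)} = - \frac{189}{1 \cdot 2} = - \frac{189}{2} \approx -94.5$)
$\left(s + 169\right) + \frac{-155 - 155}{-327 + 162} = \left(- \frac{189}{2} + 169\right) + \frac{-155 - 155}{-327 + 162} = \frac{149}{2} - \frac{310}{-165} = \frac{149}{2} - - \frac{62}{33} = \frac{149}{2} + \frac{62}{33} = \frac{5041}{66}$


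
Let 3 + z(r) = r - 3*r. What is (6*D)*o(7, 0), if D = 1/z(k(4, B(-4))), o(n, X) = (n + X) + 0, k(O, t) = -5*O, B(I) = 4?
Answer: 42/37 ≈ 1.1351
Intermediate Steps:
z(r) = -3 - 2*r (z(r) = -3 + (r - 3*r) = -3 - 2*r)
o(n, X) = X + n (o(n, X) = (X + n) + 0 = X + n)
D = 1/37 (D = 1/(-3 - (-10)*4) = 1/(-3 - 2*(-20)) = 1/(-3 + 40) = 1/37 ≈ 0.027027)
(6*D)*o(7, 0) = (6*(1/37))*(0 + 7) = (6/37)*7 = 42/37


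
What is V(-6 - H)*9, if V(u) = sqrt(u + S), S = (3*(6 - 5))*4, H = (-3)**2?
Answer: 9*I*sqrt(3) ≈ 15.588*I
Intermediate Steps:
H = 9
S = 12 (S = (3*1)*4 = 3*4 = 12)
V(u) = sqrt(12 + u) (V(u) = sqrt(u + 12) = sqrt(12 + u))
V(-6 - H)*9 = sqrt(12 + (-6 - 1*9))*9 = sqrt(12 + (-6 - 9))*9 = sqrt(12 - 15)*9 = sqrt(-3)*9 = (I*sqrt(3))*9 = 9*I*sqrt(3)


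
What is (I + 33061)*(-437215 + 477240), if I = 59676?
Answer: 3711798425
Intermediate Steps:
(I + 33061)*(-437215 + 477240) = (59676 + 33061)*(-437215 + 477240) = 92737*40025 = 3711798425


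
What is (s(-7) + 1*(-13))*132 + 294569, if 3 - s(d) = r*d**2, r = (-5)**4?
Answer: -3749251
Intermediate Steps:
r = 625
s(d) = 3 - 625*d**2
(s(-7) + 1*(-13))*132 + 294569 = ((3 - 625*(-7)**2) + 1*(-13))*132 + 294569 = ((3 - 625*49) - 13)*132 + 294569 = ((3 - 30625) - 13)*132 + 294569 = (-30622 - 13)*132 + 294569 = -30635*132 + 294569 = -4043820 + 294569 = -3749251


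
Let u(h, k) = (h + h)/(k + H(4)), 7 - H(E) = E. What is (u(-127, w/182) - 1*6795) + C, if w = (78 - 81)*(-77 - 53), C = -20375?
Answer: -489949/18 ≈ -27219.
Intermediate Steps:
H(E) = 7 - E
w = 390 (w = -3*(-130) = 390)
u(h, k) = 2*h/(3 + k) (u(h, k) = (h + h)/(k + (7 - 1*4)) = (2*h)/(k + (7 - 4)) = (2*h)/(k + 3) = (2*h)/(3 + k) = 2*h/(3 + k))
(u(-127, w/182) - 1*6795) + C = (2*(-127)/(3 + 390/182) - 1*6795) - 20375 = (2*(-127)/(3 + 390*(1/182)) - 6795) - 20375 = (2*(-127)/(3 + 15/7) - 6795) - 20375 = (2*(-127)/(36/7) - 6795) - 20375 = (2*(-127)*(7/36) - 6795) - 20375 = (-889/18 - 6795) - 20375 = -123199/18 - 20375 = -489949/18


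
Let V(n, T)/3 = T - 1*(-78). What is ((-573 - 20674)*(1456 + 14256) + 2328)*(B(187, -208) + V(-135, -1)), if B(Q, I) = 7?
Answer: -79451667568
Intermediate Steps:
V(n, T) = 234 + 3*T (V(n, T) = 3*(T - 1*(-78)) = 3*(T + 78) = 3*(78 + T) = 234 + 3*T)
((-573 - 20674)*(1456 + 14256) + 2328)*(B(187, -208) + V(-135, -1)) = ((-573 - 20674)*(1456 + 14256) + 2328)*(7 + (234 + 3*(-1))) = (-21247*15712 + 2328)*(7 + (234 - 3)) = (-333832864 + 2328)*(7 + 231) = -333830536*238 = -79451667568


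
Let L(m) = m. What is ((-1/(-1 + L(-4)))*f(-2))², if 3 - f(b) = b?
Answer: 1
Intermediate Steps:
f(b) = 3 - b
((-1/(-1 + L(-4)))*f(-2))² = ((-1/(-1 - 4))*(3 - 1*(-2)))² = ((-1/(-5))*(3 + 2))² = (-⅕*(-1)*5)² = ((⅕)*5)² = 1² = 1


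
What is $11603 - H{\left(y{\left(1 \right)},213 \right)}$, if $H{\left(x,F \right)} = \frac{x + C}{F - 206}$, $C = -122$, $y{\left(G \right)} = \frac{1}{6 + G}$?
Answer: $\frac{569400}{49} \approx 11620.0$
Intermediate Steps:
$H{\left(x,F \right)} = \frac{-122 + x}{-206 + F}$ ($H{\left(x,F \right)} = \frac{x - 122}{F - 206} = \frac{-122 + x}{-206 + F}$)
$11603 - H{\left(y{\left(1 \right)},213 \right)} = 11603 - \frac{-122 + \frac{1}{6 + 1}}{-206 + 213} = 11603 - \frac{-122 + \frac{1}{7}}{7} = 11603 - \frac{1}{7} \left(- \frac{853}{7}\right) = 11603 - - \frac{853}{49} = 11603 + \frac{853}{49} = \frac{569400}{49}$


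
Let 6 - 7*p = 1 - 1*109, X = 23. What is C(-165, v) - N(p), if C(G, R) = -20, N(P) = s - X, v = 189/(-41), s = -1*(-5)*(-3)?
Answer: 18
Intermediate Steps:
s = -15 (s = 5*(-3) = -15)
v = -189/41 (v = 189*(-1/41) = -189/41 ≈ -4.6098)
p = 114/7 (p = 6/7 - (1 - 1*109)/7 = 6/7 - (1 - 109)/7 = 6/7 - ⅐*(-108) = 6/7 + 108/7 = 114/7 ≈ 16.286)
N(P) = -38 (N(P) = -15 - 1*23 = -15 - 23 = -38)
C(-165, v) - N(p) = -20 - 1*(-38) = -20 + 38 = 18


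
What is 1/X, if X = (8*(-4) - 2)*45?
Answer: -1/1530 ≈ -0.00065359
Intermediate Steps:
X = -1530 (X = (-32 - 2)*45 = -34*45 = -1530)
1/X = 1/(-1530) = -1/1530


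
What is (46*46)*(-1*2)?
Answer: -4232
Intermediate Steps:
(46*46)*(-1*2) = 2116*(-2) = -4232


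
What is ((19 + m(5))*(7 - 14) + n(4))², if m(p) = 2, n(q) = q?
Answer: 20449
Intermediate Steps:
((19 + m(5))*(7 - 14) + n(4))² = ((19 + 2)*(7 - 14) + 4)² = (21*(-7) + 4)² = (-147 + 4)² = (-143)² = 20449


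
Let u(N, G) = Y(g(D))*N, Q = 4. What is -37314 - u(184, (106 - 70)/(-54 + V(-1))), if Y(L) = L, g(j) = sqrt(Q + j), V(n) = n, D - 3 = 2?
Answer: -37866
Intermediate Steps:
D = 5 (D = 3 + 2 = 5)
g(j) = sqrt(4 + j)
u(N, G) = 3*N (u(N, G) = sqrt(4 + 5)*N = sqrt(9)*N = 3*N)
-37314 - u(184, (106 - 70)/(-54 + V(-1))) = -37314 - 3*184 = -37314 - 1*552 = -37314 - 552 = -37866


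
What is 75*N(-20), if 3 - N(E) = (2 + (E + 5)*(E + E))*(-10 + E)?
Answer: 1354725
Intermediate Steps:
N(E) = 3 - (-10 + E)*(2 + 2*E*(5 + E)) (N(E) = 3 - (2 + (E + 5)*(E + E))*(-10 + E) = 3 - (2 + (5 + E)*(2*E))*(-10 + E) = 3 - (2 + 2*E*(5 + E))*(-10 + E) = 3 - (-10 + E)*(2 + 2*E*(5 + E)))
75*N(-20) = 75*(23 - 2*(-20)**3 + 10*(-20)**2 + 98*(-20)) = 75*(23 - 2*(-8000) + 10*400 - 1960) = 75*(23 + 16000 + 4000 - 1960) = 75*18063 = 1354725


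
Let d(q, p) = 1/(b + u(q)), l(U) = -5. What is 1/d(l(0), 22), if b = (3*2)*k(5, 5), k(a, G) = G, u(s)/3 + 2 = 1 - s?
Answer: 42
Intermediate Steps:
u(s) = -3 - 3*s (u(s) = -6 + 3*(1 - s) = -6 + (3 - 3*s) = -3 - 3*s)
b = 30 (b = (3*2)*5 = 6*5 = 30)
d(q, p) = 1/(27 - 3*q) (d(q, p) = 1/(30 + (-3 - 3*q)) = 1/(27 - 3*q))
1/d(l(0), 22) = 1/(-1/(-27 + 3*(-5))) = 1/(-1/(-27 - 15)) = 1/(-1/(-42)) = 1/(-1*(-1/42)) = 1/(1/42) = 42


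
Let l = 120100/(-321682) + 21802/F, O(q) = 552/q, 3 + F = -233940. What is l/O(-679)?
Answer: 1489974907141/2596306198347 ≈ 0.57388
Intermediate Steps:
F = -233943 (F = -3 - 233940 = -233943)
l = -17554932632/37627626063 (l = 120100/(-321682) + 21802/(-233943) = 120100*(-1/321682) + 21802*(-1/233943) = -60050/160841 - 21802/233943 = -17554932632/37627626063 ≈ -0.46654)
l/O(-679) = -17554932632/(37627626063*(552/(-679))) = -17554932632/(37627626063*(552*(-1/679))) = -17554932632/(37627626063*(-552/679)) = -17554932632/37627626063*(-679/552) = 1489974907141/2596306198347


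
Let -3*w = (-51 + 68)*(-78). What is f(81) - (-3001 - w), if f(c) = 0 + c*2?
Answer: 3605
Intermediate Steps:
w = 442 (w = -(-51 + 68)*(-78)/3 = -17*(-78)/3 = -⅓*(-1326) = 442)
f(c) = 2*c (f(c) = 0 + 2*c = 2*c)
f(81) - (-3001 - w) = 2*81 - (-3001 - 1*442) = 162 - (-3001 - 442) = 162 - 1*(-3443) = 162 + 3443 = 3605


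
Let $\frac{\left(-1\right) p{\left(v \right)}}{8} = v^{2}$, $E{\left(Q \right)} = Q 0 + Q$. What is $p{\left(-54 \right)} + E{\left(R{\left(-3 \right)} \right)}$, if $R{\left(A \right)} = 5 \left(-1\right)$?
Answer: $-23333$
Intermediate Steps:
$R{\left(A \right)} = -5$
$E{\left(Q \right)} = Q$ ($E{\left(Q \right)} = 0 + Q = Q$)
$p{\left(v \right)} = - 8 v^{2}$
$p{\left(-54 \right)} + E{\left(R{\left(-3 \right)} \right)} = - 8 \left(-54\right)^{2} - 5 = \left(-8\right) 2916 - 5 = -23328 - 5 = -23333$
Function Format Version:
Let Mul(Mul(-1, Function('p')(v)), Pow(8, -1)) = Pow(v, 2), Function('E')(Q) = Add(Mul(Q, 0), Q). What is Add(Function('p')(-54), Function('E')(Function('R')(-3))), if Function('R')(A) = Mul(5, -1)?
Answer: -23333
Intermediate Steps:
Function('R')(A) = -5
Function('E')(Q) = Q (Function('E')(Q) = Add(0, Q) = Q)
Function('p')(v) = Mul(-8, Pow(v, 2))
Add(Function('p')(-54), Function('E')(Function('R')(-3))) = Add(Mul(-8, Pow(-54, 2)), -5) = Add(Mul(-8, 2916), -5) = Add(-23328, -5) = -23333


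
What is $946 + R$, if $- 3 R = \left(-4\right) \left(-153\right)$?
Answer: $742$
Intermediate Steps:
$R = -204$ ($R = - \frac{\left(-4\right) \left(-153\right)}{3} = \left(- \frac{1}{3}\right) 612 = -204$)
$946 + R = 946 - 204 = 742$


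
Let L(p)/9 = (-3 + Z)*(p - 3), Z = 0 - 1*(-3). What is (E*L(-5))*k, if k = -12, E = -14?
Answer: 0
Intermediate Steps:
Z = 3 (Z = 0 + 3 = 3)
L(p) = 0 (L(p) = 9*((-3 + 3)*(p - 3)) = 9*(0*(-3 + p)) = 9*0 = 0)
(E*L(-5))*k = -14*0*(-12) = 0*(-12) = 0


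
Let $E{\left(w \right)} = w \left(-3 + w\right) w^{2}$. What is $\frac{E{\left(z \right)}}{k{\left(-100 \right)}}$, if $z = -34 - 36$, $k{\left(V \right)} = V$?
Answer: $-250390$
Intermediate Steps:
$z = -70$ ($z = -34 - 36 = -70$)
$E{\left(w \right)} = w^{3} \left(-3 + w\right)$
$\frac{E{\left(z \right)}}{k{\left(-100 \right)}} = \frac{\left(-70\right)^{3} \left(-3 - 70\right)}{-100} = \left(-343000\right) \left(-73\right) \left(- \frac{1}{100}\right) = 25039000 \left(- \frac{1}{100}\right) = -250390$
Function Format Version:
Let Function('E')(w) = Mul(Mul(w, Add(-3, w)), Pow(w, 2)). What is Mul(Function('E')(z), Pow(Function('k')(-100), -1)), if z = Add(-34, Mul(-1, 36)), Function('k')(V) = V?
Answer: -250390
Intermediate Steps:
z = -70 (z = Add(-34, -36) = -70)
Function('E')(w) = Mul(Pow(w, 3), Add(-3, w))
Mul(Function('E')(z), Pow(Function('k')(-100), -1)) = Mul(Mul(Pow(-70, 3), Add(-3, -70)), Pow(-100, -1)) = Mul(Mul(-343000, -73), Rational(-1, 100)) = Mul(25039000, Rational(-1, 100)) = -250390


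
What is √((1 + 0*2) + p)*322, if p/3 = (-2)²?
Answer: 322*√13 ≈ 1161.0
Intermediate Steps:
p = 12 (p = 3*(-2)² = 3*4 = 12)
√((1 + 0*2) + p)*322 = √((1 + 0*2) + 12)*322 = √((1 + 0) + 12)*322 = √(1 + 12)*322 = √13*322 = 322*√13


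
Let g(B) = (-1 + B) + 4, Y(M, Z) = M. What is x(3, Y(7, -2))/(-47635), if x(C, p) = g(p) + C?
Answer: -13/47635 ≈ -0.00027291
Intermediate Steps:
g(B) = 3 + B
x(C, p) = 3 + C + p (x(C, p) = (3 + p) + C = 3 + C + p)
x(3, Y(7, -2))/(-47635) = (3 + 3 + 7)/(-47635) = 13*(-1/47635) = -13/47635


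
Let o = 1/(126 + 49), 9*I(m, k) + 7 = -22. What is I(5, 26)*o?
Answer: -29/1575 ≈ -0.018413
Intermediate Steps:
I(m, k) = -29/9 (I(m, k) = -7/9 + (⅑)*(-22) = -7/9 - 22/9 = -29/9)
o = 1/175 ≈ 0.0057143
I(5, 26)*o = -29/9*1/175 = -29/1575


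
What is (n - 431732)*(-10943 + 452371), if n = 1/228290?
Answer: -21753593531551206/114145 ≈ -1.9058e+11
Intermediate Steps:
n = 1/228290 ≈ 4.3804e-6
(n - 431732)*(-10943 + 452371) = (1/228290 - 431732)*(-10943 + 452371) = -98560098279/228290*441428 = -21753593531551206/114145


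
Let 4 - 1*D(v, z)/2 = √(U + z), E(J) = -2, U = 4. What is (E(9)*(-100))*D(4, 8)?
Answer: 1600 - 800*√3 ≈ 214.36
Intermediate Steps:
D(v, z) = 8 - 2*√(4 + z)
(E(9)*(-100))*D(4, 8) = (-2*(-100))*(8 - 2*√(4 + 8)) = 200*(8 - 4*√3) = 1600 - 800*√3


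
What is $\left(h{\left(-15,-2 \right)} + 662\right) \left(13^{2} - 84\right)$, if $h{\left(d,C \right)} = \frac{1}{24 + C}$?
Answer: $\frac{1238025}{22} \approx 56274.0$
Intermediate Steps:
$\left(h{\left(-15,-2 \right)} + 662\right) \left(13^{2} - 84\right) = \left(\frac{1}{24 - 2} + 662\right) \left(13^{2} - 84\right) = \left(\frac{1}{22} + 662\right) \left(169 - 84\right) = \left(\frac{1}{22} + 662\right) 85 = \frac{14565}{22} \cdot 85 = \frac{1238025}{22}$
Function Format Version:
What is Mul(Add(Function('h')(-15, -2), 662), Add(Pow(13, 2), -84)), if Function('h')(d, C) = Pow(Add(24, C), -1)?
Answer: Rational(1238025, 22) ≈ 56274.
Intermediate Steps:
Mul(Add(Function('h')(-15, -2), 662), Add(Pow(13, 2), -84)) = Mul(Add(Pow(Add(24, -2), -1), 662), Add(Pow(13, 2), -84)) = Mul(Add(Pow(22, -1), 662), Add(169, -84)) = Mul(Add(Rational(1, 22), 662), 85) = Mul(Rational(14565, 22), 85) = Rational(1238025, 22)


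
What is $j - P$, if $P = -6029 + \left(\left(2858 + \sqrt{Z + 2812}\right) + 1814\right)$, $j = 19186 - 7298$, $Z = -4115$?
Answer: $13245 - i \sqrt{1303} \approx 13245.0 - 36.097 i$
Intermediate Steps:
$j = 11888$
$P = -1357 + i \sqrt{1303}$ ($P = -6029 + \left(\left(2858 + \sqrt{-4115 + 2812}\right) + 1814\right) = -6029 + \left(\left(2858 + \sqrt{-1303}\right) + 1814\right) = -6029 + \left(\left(2858 + i \sqrt{1303}\right) + 1814\right) = -6029 + \left(4672 + i \sqrt{1303}\right) = -1357 + i \sqrt{1303} \approx -1357.0 + 36.097 i$)
$j - P = 11888 - \left(-1357 + i \sqrt{1303}\right) = 11888 + \left(1357 - i \sqrt{1303}\right) = 13245 - i \sqrt{1303}$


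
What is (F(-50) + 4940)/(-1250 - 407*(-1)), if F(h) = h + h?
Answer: -4840/843 ≈ -5.7414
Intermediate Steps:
F(h) = 2*h
(F(-50) + 4940)/(-1250 - 407*(-1)) = (2*(-50) + 4940)/(-1250 - 407*(-1)) = (-100 + 4940)/(-1250 + 407) = 4840/(-843) = 4840*(-1/843) = -4840/843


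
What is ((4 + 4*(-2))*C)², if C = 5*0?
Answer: 0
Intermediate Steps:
C = 0
((4 + 4*(-2))*C)² = ((4 + 4*(-2))*0)² = ((4 - 8)*0)² = (-4*0)² = 0² = 0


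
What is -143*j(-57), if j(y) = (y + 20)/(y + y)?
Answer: -5291/114 ≈ -46.412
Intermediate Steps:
j(y) = (20 + y)/(2*y) (j(y) = (20 + y)/((2*y)) = (20 + y)*(1/(2*y)) = (20 + y)/(2*y))
-143*j(-57) = -143*(20 - 57)/(2*(-57)) = -143*(-1)*(-37)/(2*57) = -143*37/114 = -5291/114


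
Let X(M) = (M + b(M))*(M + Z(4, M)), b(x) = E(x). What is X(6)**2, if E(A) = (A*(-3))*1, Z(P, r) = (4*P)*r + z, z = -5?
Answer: 1354896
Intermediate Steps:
Z(P, r) = -5 + 4*P*r (Z(P, r) = (4*P)*r - 5 = 4*P*r - 5 = -5 + 4*P*r)
E(A) = -3*A (E(A) = -3*A*1 = -3*A)
b(x) = -3*x
X(M) = -2*M*(-5 + 17*M) (X(M) = (M - 3*M)*(M + (-5 + 4*4*M)) = (-2*M)*(M + (-5 + 16*M)) = (-2*M)*(-5 + 17*M) = -2*M*(-5 + 17*M))
X(6)**2 = (2*6*(5 - 17*6))**2 = (2*6*(5 - 102))**2 = (2*6*(-97))**2 = (-1164)**2 = 1354896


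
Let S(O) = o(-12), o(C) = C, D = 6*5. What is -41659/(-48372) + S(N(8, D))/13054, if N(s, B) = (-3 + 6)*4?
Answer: 271618061/315724044 ≈ 0.86030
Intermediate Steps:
D = 30
N(s, B) = 12 (N(s, B) = 3*4 = 12)
S(O) = -12
-41659/(-48372) + S(N(8, D))/13054 = -41659/(-48372) - 12/13054 = -41659*(-1/48372) - 12*1/13054 = 41659/48372 - 6/6527 = 271618061/315724044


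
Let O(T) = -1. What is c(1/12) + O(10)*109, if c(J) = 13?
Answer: -96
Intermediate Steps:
c(1/12) + O(10)*109 = 13 - 1*109 = 13 - 109 = -96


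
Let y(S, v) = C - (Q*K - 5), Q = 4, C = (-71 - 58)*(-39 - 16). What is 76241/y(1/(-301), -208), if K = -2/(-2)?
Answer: 76241/7096 ≈ 10.744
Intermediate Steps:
K = 1 (K = -2*(-1/2) = 1)
C = 7095 (C = -129*(-55) = 7095)
y(S, v) = 7096 (y(S, v) = 7095 - (4*1 - 5) = 7095 - (4 - 5) = 7095 - 1*(-1) = 7095 + 1 = 7096)
76241/y(1/(-301), -208) = 76241/7096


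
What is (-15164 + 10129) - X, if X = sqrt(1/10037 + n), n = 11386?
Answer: -5035 - sqrt(1147041237471)/10037 ≈ -5141.7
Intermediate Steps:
X = sqrt(1147041237471)/10037 (X = sqrt(1/10037 + 11386) = sqrt(114281283/10037) = sqrt(1147041237471)/10037 ≈ 106.71)
(-15164 + 10129) - X = (-15164 + 10129) - sqrt(1147041237471)/10037 = -5035 - sqrt(1147041237471)/10037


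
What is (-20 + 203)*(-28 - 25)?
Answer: -9699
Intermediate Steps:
(-20 + 203)*(-28 - 25) = 183*(-53) = -9699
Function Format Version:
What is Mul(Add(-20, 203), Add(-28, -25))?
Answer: -9699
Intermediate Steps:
Mul(Add(-20, 203), Add(-28, -25)) = Mul(183, -53) = -9699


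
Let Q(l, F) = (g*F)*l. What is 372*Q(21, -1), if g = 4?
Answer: -31248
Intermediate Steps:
Q(l, F) = 4*F*l (Q(l, F) = (4*F)*l = 4*F*l)
372*Q(21, -1) = 372*(4*(-1)*21) = 372*(-84) = -31248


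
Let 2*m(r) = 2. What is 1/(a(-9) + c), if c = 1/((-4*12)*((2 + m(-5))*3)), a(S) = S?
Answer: -432/3889 ≈ -0.11108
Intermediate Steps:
m(r) = 1 (m(r) = (½)*2 = 1)
c = -1/432 (c = 1/((-4*12)*((2 + 1)*3)) = 1/(-144*3) = 1/(-48*9) = 1/(-432) = -1/432 ≈ -0.0023148)
1/(a(-9) + c) = 1/(-9 - 1/432) = 1/(-3889/432) = -432/3889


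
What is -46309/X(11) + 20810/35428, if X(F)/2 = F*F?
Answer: -204449904/1071697 ≈ -190.77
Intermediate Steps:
X(F) = 2*F² (X(F) = 2*(F*F) = 2*F²)
-46309/X(11) + 20810/35428 = -46309/(2*11²) + 20810/35428 = -46309/(2*121) + 20810*(1/35428) = -46309/242 + 10405/17714 = -204449904/1071697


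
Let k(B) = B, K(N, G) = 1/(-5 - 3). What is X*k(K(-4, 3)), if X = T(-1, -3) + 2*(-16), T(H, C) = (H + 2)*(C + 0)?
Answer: 35/8 ≈ 4.3750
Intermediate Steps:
T(H, C) = C*(2 + H) (T(H, C) = (2 + H)*C = C*(2 + H))
K(N, G) = -1/8 (K(N, G) = 1/(-8) = -1/8)
X = -35 (X = -3*(2 - 1) + 2*(-16) = -3*1 - 32 = -3 - 32 = -35)
X*k(K(-4, 3)) = -35*(-1/8) = 35/8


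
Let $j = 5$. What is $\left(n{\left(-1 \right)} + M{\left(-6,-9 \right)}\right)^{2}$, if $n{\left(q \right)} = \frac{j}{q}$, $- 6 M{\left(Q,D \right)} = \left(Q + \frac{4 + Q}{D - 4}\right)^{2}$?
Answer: $\frac{29408929}{257049} \approx 114.41$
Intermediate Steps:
$M{\left(Q,D \right)} = - \frac{\left(Q + \frac{4 + Q}{-4 + D}\right)^{2}}{6}$ ($M{\left(Q,D \right)} = - \frac{\left(Q + \frac{4 + Q}{D - 4}\right)^{2}}{6} = - \frac{\left(Q + \frac{4 + Q}{-4 + D}\right)^{2}}{6}$)
$n{\left(q \right)} = \frac{5}{q}$
$\left(n{\left(-1 \right)} + M{\left(-6,-9 \right)}\right)^{2} = \left(\frac{5}{-1} - \frac{\left(4 - -18 - -54\right)^{2}}{6 \left(-4 - 9\right)^{2}}\right)^{2} = \left(5 \left(-1\right) - \frac{\left(4 + 18 + 54\right)^{2}}{6 \cdot 169}\right)^{2} = \left(-5 - \frac{76^{2}}{1014}\right)^{2} = \left(-5 - \frac{1}{1014} \cdot 5776\right)^{2} = \left(-5 - \frac{2888}{507}\right)^{2} = \left(- \frac{5423}{507}\right)^{2} = \frac{29408929}{257049}$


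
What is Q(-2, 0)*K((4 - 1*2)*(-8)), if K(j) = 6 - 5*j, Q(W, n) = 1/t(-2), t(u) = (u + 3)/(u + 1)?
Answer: -86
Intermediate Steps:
t(u) = (3 + u)/(1 + u)
Q(W, n) = -1 (Q(W, n) = 1/((3 - 2)/(1 - 2)) = 1/(1/(-1)) = 1/(-1*1) = 1/(-1) = -1)
Q(-2, 0)*K((4 - 1*2)*(-8)) = -(6 - 5*(4 - 1*2)*(-8)) = -(6 - 5*(4 - 2)*(-8)) = -(6 - 10*(-8)) = -(6 - 5*(-16)) = -(6 + 80) = -1*86 = -86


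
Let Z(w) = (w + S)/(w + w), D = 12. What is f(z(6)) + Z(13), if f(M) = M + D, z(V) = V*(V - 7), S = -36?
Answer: 133/26 ≈ 5.1154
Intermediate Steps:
Z(w) = (-36 + w)/(2*w) (Z(w) = (w - 36)/(w + w) = (-36 + w)/((2*w)) = (-36 + w)*(1/(2*w)) = (-36 + w)/(2*w))
z(V) = V*(-7 + V)
f(M) = 12 + M (f(M) = M + 12 = 12 + M)
f(z(6)) + Z(13) = (12 + 6*(-7 + 6)) + (1/2)*(-36 + 13)/13 = (12 + 6*(-1)) + (1/2)*(1/13)*(-23) = (12 - 6) - 23/26 = 6 - 23/26 = 133/26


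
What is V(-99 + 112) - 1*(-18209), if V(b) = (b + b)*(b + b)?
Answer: 18885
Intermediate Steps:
V(b) = 4*b² (V(b) = (2*b)*(2*b) = 4*b²)
V(-99 + 112) - 1*(-18209) = 4*(-99 + 112)² - 1*(-18209) = 4*13² + 18209 = 4*169 + 18209 = 676 + 18209 = 18885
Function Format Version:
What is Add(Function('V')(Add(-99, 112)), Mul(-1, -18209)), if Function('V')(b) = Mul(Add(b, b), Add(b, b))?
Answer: 18885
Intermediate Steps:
Function('V')(b) = Mul(4, Pow(b, 2)) (Function('V')(b) = Mul(Mul(2, b), Mul(2, b)) = Mul(4, Pow(b, 2)))
Add(Function('V')(Add(-99, 112)), Mul(-1, -18209)) = Add(Mul(4, Pow(Add(-99, 112), 2)), Mul(-1, -18209)) = Add(Mul(4, Pow(13, 2)), 18209) = Add(Mul(4, 169), 18209) = Add(676, 18209) = 18885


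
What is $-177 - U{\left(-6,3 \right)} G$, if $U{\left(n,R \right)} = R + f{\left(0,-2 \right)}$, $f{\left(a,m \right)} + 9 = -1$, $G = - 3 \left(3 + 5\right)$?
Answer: $-345$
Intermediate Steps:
$G = -24$ ($G = \left(-3\right) 8 = -24$)
$f{\left(a,m \right)} = -10$ ($f{\left(a,m \right)} = -9 - 1 = -10$)
$U{\left(n,R \right)} = -10 + R$ ($U{\left(n,R \right)} = R - 10 = -10 + R$)
$-177 - U{\left(-6,3 \right)} G = -177 - \left(-10 + 3\right) \left(-24\right) = -177 - \left(-7\right) \left(-24\right) = -177 - 168 = -345$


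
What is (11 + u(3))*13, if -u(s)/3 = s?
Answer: 26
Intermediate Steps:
u(s) = -3*s
(11 + u(3))*13 = (11 - 3*3)*13 = (11 - 9)*13 = 2*13 = 26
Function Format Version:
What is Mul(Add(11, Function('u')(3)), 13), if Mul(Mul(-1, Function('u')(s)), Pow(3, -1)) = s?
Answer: 26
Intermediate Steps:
Function('u')(s) = Mul(-3, s)
Mul(Add(11, Function('u')(3)), 13) = Mul(Add(11, Mul(-3, 3)), 13) = Mul(Add(11, -9), 13) = Mul(2, 13) = 26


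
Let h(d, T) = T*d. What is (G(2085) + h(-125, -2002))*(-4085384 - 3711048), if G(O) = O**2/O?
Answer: -1967312668720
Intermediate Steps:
G(O) = O
(G(2085) + h(-125, -2002))*(-4085384 - 3711048) = (2085 - 2002*(-125))*(-4085384 - 3711048) = (2085 + 250250)*(-7796432) = 252335*(-7796432) = -1967312668720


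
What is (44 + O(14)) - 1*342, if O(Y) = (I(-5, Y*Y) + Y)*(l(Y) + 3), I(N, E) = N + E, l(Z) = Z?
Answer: 3187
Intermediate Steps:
I(N, E) = E + N
O(Y) = (3 + Y)*(-5 + Y + Y**2) (O(Y) = ((Y*Y - 5) + Y)*(Y + 3) = ((Y**2 - 5) + Y)*(3 + Y) = ((-5 + Y**2) + Y)*(3 + Y) = (-5 + Y + Y**2)*(3 + Y) = (3 + Y)*(-5 + Y + Y**2))
(44 + O(14)) - 1*342 = (44 + (-15 + 14**3 - 2*14 + 4*14**2)) - 1*342 = (44 + (-15 + 2744 - 28 + 4*196)) - 342 = (44 + (-15 + 2744 - 28 + 784)) - 342 = (44 + 3485) - 342 = 3529 - 342 = 3187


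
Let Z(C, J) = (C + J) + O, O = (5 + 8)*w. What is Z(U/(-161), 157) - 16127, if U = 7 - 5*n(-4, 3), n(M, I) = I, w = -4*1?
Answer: -2579534/161 ≈ -16022.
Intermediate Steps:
w = -4
O = -52 (O = (5 + 8)*(-4) = 13*(-4) = -52)
U = -8 (U = 7 - 5*3 = 7 - 15 = -8)
Z(C, J) = -52 + C + J (Z(C, J) = (C + J) - 52 = -52 + C + J)
Z(U/(-161), 157) - 16127 = (-52 - 8/(-161) + 157) - 16127 = (-52 - 8*(-1/161) + 157) - 16127 = (-52 + 8/161 + 157) - 16127 = 16913/161 - 16127 = -2579534/161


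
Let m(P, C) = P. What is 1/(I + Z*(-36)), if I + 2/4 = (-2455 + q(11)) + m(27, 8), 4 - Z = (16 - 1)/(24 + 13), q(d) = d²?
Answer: -74/180331 ≈ -0.00041036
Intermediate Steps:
Z = 133/37 (Z = 4 - (16 - 1)/(24 + 13) = 4 - 15/37 = 133/37 ≈ 3.5946)
I = -4615/2 (I = -½ + ((-2455 + 11²) + 27) = -½ + ((-2455 + 121) + 27) = -½ + (-2334 + 27) = -½ - 2307 = -4615/2 ≈ -2307.5)
1/(I + Z*(-36)) = 1/(-4615/2 + (133/37)*(-36)) = 1/(-4615/2 - 4788/37) = 1/(-180331/74) = -74/180331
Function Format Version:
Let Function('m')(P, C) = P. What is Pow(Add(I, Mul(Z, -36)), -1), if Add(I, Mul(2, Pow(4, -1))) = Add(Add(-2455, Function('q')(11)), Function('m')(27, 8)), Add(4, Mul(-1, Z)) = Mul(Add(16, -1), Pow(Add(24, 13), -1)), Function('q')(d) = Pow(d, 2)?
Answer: Rational(-74, 180331) ≈ -0.00041036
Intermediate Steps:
Z = Rational(133, 37) (Z = Add(4, Mul(-1, Mul(Add(16, -1), Pow(Add(24, 13), -1)))) = Add(4, Mul(-1, Mul(15, Pow(37, -1)))) = Add(4, Mul(-1, Mul(15, Rational(1, 37)))) = Add(4, Mul(-1, Rational(15, 37))) = Add(4, Rational(-15, 37)) = Rational(133, 37) ≈ 3.5946)
I = Rational(-4615, 2) (I = Add(Rational(-1, 2), Add(Add(-2455, Pow(11, 2)), 27)) = Add(Rational(-1, 2), Add(Add(-2455, 121), 27)) = Add(Rational(-1, 2), Add(-2334, 27)) = Add(Rational(-1, 2), -2307) = Rational(-4615, 2) ≈ -2307.5)
Pow(Add(I, Mul(Z, -36)), -1) = Pow(Add(Rational(-4615, 2), Mul(Rational(133, 37), -36)), -1) = Pow(Add(Rational(-4615, 2), Rational(-4788, 37)), -1) = Pow(Rational(-180331, 74), -1) = Rational(-74, 180331)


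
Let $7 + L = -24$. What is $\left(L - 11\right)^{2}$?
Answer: $1764$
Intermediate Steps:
$L = -31$ ($L = -7 - 24 = -31$)
$\left(L - 11\right)^{2} = \left(-31 - 11\right)^{2} = \left(-42\right)^{2} = 1764$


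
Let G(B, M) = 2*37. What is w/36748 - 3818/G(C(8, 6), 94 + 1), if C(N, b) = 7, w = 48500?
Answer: -17089358/339919 ≈ -50.275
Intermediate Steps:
G(B, M) = 74
w/36748 - 3818/G(C(8, 6), 94 + 1) = 48500/36748 - 3818/74 = 48500*(1/36748) - 3818*1/74 = 12125/9187 - 1909/37 = -17089358/339919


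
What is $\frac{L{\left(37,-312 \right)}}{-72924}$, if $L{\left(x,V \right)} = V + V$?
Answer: $\frac{52}{6077} \approx 0.0085569$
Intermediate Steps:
$L{\left(x,V \right)} = 2 V$
$\frac{L{\left(37,-312 \right)}}{-72924} = \frac{2 \left(-312\right)}{-72924} = \left(-624\right) \left(- \frac{1}{72924}\right) = \frac{52}{6077}$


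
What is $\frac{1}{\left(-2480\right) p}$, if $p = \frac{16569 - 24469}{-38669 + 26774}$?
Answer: $- \frac{2379}{3918400} \approx -0.00060714$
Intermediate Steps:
$p = \frac{1580}{2379}$ ($p = - \frac{7900}{-11895} = \left(-7900\right) \left(- \frac{1}{11895}\right) = \frac{1580}{2379} \approx 0.66414$)
$\frac{1}{\left(-2480\right) p} = \frac{1}{\left(-2480\right) \frac{1580}{2379}} = \left(- \frac{1}{2480}\right) \frac{2379}{1580} = - \frac{2379}{3918400}$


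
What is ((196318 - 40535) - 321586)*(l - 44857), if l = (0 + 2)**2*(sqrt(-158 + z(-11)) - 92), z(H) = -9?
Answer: 7498440675 - 663212*I*sqrt(167) ≈ 7.4984e+9 - 8.5706e+6*I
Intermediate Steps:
l = -368 + 4*I*sqrt(167) (l = (0 + 2)**2*(sqrt(-158 - 9) - 92) = 2**2*(sqrt(-167) - 92) = 4*(I*sqrt(167) - 92) = 4*(-92 + I*sqrt(167)) = -368 + 4*I*sqrt(167) ≈ -368.0 + 51.691*I)
((196318 - 40535) - 321586)*(l - 44857) = ((196318 - 40535) - 321586)*((-368 + 4*I*sqrt(167)) - 44857) = (155783 - 321586)*(-45225 + 4*I*sqrt(167)) = -165803*(-45225 + 4*I*sqrt(167)) = 7498440675 - 663212*I*sqrt(167)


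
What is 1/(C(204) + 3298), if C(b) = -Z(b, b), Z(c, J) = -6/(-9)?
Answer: 3/9892 ≈ 0.00030328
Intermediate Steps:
Z(c, J) = ⅔ (Z(c, J) = -6*(-⅑) = ⅔)
C(b) = -⅔ (C(b) = -1*⅔ = -⅔)
1/(C(204) + 3298) = 1/(-⅔ + 3298) = 1/(9892/3) = 3/9892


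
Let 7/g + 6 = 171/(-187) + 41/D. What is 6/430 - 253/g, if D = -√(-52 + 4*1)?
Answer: 6394242/25585 - 10373*I*√3/84 ≈ 249.92 - 213.89*I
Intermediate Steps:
D = -4*I*√3 (D = -√(-52 + 4) = -√(-48) = -4*I*√3 ≈ -6.9282*I)
g = 7/(-1293/187 + 41*I*√3/12) (g = 7/(-6 + (171/(-187) + 41/((-4*I*√3)))) = 7/(-6 + (171*(-1/187) + 41*(I*√3/12))) = 7/(-6 + (-171/187 + 41*I*√3/12)) = 7/(-1293/187 + 41*I*√3/12) ≈ -0.58434 - 0.50012*I)
6/430 - 253/g = 6/430 - 253*(-√3*(-7667*I + 5172*√3)/15708) = 6*(1/430) - (-23)*√3*(-7667*I + 5172*√3)/1428 = 3/215 + 23*√3*(-7667*I + 5172*√3)/1428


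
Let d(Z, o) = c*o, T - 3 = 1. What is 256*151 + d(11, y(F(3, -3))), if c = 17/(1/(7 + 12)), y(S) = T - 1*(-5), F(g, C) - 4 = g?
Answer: 41563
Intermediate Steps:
T = 4 (T = 3 + 1 = 4)
F(g, C) = 4 + g
y(S) = 9 (y(S) = 4 - 1*(-5) = 4 + 5 = 9)
c = 323 (c = 17/(1/19) = 17*19 = 323)
d(Z, o) = 323*o
256*151 + d(11, y(F(3, -3))) = 256*151 + 323*9 = 38656 + 2907 = 41563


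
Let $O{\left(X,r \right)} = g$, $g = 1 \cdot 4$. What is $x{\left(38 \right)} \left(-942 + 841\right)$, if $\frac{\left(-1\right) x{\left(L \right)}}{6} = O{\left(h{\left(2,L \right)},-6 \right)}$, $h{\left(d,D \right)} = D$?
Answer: $2424$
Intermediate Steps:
$g = 4$
$O{\left(X,r \right)} = 4$
$x{\left(L \right)} = -24$ ($x{\left(L \right)} = \left(-6\right) 4 = -24$)
$x{\left(38 \right)} \left(-942 + 841\right) = - 24 \left(-942 + 841\right) = \left(-24\right) \left(-101\right) = 2424$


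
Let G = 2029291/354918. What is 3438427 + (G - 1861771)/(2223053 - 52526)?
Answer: 2648822874502720135/770359101786 ≈ 3.4384e+6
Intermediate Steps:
G = 2029291/354918 (G = 2029291*(1/354918) = 2029291/354918 ≈ 5.7176)
3438427 + (G - 1861771)/(2223053 - 52526) = 3438427 + (2029291/354918 - 1861771)/(2223053 - 52526) = 3438427 - 660774010487/354918/2170527 = 3438427 - 660774010487/354918*1/2170527 = 3438427 - 660774010487/770359101786 = 2648822874502720135/770359101786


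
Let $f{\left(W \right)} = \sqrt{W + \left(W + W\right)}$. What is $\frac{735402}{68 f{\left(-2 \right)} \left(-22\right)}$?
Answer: $\frac{122567 i \sqrt{6}}{1496} \approx 200.69 i$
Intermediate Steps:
$f{\left(W \right)} = \sqrt{3} \sqrt{W}$ ($f{\left(W \right)} = \sqrt{W + 2 W} = \sqrt{3 W} = \sqrt{3} \sqrt{W}$)
$\frac{735402}{68 f{\left(-2 \right)} \left(-22\right)} = \frac{735402}{68 \sqrt{3} \sqrt{-2} \left(-22\right)} = \frac{735402}{68 \sqrt{3} i \sqrt{2} \left(-22\right)} = \frac{735402}{68 i \sqrt{6} \left(-22\right)} = \frac{735402}{\left(-1496\right) i \sqrt{6}} = 735402 \frac{i \sqrt{6}}{8976} = \frac{122567 i \sqrt{6}}{1496}$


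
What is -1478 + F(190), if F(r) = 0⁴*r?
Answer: -1478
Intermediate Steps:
F(r) = 0 (F(r) = 0*r = 0)
-1478 + F(190) = -1478 + 0 = -1478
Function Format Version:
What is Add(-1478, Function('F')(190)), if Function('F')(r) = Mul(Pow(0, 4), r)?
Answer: -1478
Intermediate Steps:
Function('F')(r) = 0 (Function('F')(r) = Mul(0, r) = 0)
Add(-1478, Function('F')(190)) = Add(-1478, 0) = -1478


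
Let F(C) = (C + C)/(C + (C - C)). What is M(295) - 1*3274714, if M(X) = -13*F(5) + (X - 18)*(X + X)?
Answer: -3111310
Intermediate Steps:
F(C) = 2 (F(C) = (2*C)/(C + 0) = (2*C)/C = 2)
M(X) = -26 + 2*X*(-18 + X) (M(X) = -13*2 + (X - 18)*(X + X) = -26 + (-18 + X)*(2*X) = -26 + 2*X*(-18 + X))
M(295) - 1*3274714 = (-26 - 36*295 + 2*295**2) - 1*3274714 = (-26 - 10620 + 2*87025) - 3274714 = (-26 - 10620 + 174050) - 3274714 = 163404 - 3274714 = -3111310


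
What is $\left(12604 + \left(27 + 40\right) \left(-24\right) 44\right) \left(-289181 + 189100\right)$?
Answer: $5819509988$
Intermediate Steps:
$\left(12604 + \left(27 + 40\right) \left(-24\right) 44\right) \left(-289181 + 189100\right) = \left(12604 + 67 \left(-24\right) 44\right) \left(-100081\right) = \left(12604 - 70752\right) \left(-100081\right) = \left(-58148\right) \left(-100081\right) = 5819509988$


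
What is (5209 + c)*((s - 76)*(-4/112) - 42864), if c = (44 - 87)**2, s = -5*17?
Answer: -604987057/2 ≈ -3.0249e+8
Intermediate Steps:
s = -85
c = 1849 (c = (-43)**2 = 1849)
(5209 + c)*((s - 76)*(-4/112) - 42864) = (5209 + 1849)*((-85 - 76)*(-4/112) - 42864) = 7058*(-(-644)/112 - 42864) = 7058*(-161*(-1/28) - 42864) = 7058*(23/4 - 42864) = 7058*(-171433/4) = -604987057/2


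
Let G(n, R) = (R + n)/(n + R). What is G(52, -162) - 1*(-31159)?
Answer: 31160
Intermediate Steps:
G(n, R) = 1 (G(n, R) = (R + n)/(R + n) = 1)
G(52, -162) - 1*(-31159) = 1 - 1*(-31159) = 1 + 31159 = 31160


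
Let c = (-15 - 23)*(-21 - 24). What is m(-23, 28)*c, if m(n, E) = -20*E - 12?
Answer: -978120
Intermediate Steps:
m(n, E) = -12 - 20*E
c = 1710 (c = -38*(-45) = 1710)
m(-23, 28)*c = (-12 - 20*28)*1710 = (-12 - 560)*1710 = -572*1710 = -978120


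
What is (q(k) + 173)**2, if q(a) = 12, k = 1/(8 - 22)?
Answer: 34225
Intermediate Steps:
k = -1/14 (k = 1/(-14) = -1/14 ≈ -0.071429)
(q(k) + 173)**2 = (12 + 173)**2 = 185**2 = 34225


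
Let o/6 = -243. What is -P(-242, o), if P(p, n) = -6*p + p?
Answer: -1210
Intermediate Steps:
o = -1458 (o = 6*(-243) = -1458)
P(p, n) = -5*p
-P(-242, o) = -(-5)*(-242) = -1*1210 = -1210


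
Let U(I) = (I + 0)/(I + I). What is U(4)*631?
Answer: 631/2 ≈ 315.50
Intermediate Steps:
U(I) = 1/2 (U(I) = I/((2*I)) = I*(1/(2*I)) = 1/2)
U(4)*631 = (1/2)*631 = 631/2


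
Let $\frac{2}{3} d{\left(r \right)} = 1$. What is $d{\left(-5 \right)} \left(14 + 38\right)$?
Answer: $78$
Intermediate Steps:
$d{\left(r \right)} = \frac{3}{2}$ ($d{\left(r \right)} = \frac{3}{2} \cdot 1 = \frac{3}{2}$)
$d{\left(-5 \right)} \left(14 + 38\right) = \frac{3 \left(14 + 38\right)}{2} = \frac{3}{2} \cdot 52 = 78$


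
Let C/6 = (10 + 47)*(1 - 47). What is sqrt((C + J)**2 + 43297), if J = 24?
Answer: sqrt(246784561) ≈ 15709.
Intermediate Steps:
C = -15732 (C = 6*((10 + 47)*(1 - 47)) = 6*(57*(-46)) = 6*(-2622) = -15732)
sqrt((C + J)**2 + 43297) = sqrt((-15732 + 24)**2 + 43297) = sqrt((-15708)**2 + 43297) = sqrt(246741264 + 43297) = sqrt(246784561)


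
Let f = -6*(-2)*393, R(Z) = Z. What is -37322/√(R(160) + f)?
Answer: -18661*√1219/1219 ≈ -534.48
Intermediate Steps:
f = 4716 (f = -(-12)*393 = -1*(-4716) = 4716)
-37322/√(R(160) + f) = -37322/√(160 + 4716) = -37322*√1219/2438 = -18661*√1219/1219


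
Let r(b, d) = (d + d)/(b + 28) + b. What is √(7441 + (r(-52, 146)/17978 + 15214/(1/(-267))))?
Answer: I*√11794612244426427/53934 ≈ 2013.6*I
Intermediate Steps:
r(b, d) = b + 2*d/(28 + b) (r(b, d) = (2*d)/(28 + b) + b = 2*d/(28 + b) + b = b + 2*d/(28 + b))
√(7441 + (r(-52, 146)/17978 + 15214/(1/(-267)))) = √(7441 + ((((-52)² + 2*146 + 28*(-52))/(28 - 52))/17978 + 15214/(1/(-267)))) = √(7441 + (((2704 + 292 - 1456)/(-24))*(1/17978) + 15214/(-1/267))) = √(7441 + (-1/24*1540*(1/17978) + 15214*(-267))) = √(7441 + (-385/6*1/17978 - 4062138)) = √(7441 + (-385/107868 - 4062138)) = √(7441 - 438174702169/107868) = √(-437372056381/107868) = I*√11794612244426427/53934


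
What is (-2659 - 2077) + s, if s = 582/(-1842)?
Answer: -1454049/307 ≈ -4736.3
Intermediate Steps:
s = -97/307 (s = 582*(-1/1842) = -97/307 ≈ -0.31596)
(-2659 - 2077) + s = (-2659 - 2077) - 97/307 = -4736 - 97/307 = -1454049/307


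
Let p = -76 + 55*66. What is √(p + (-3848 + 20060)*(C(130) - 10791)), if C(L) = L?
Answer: I*√172832578 ≈ 13147.0*I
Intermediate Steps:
p = 3554 (p = -76 + 3630 = 3554)
√(p + (-3848 + 20060)*(C(130) - 10791)) = √(3554 + (-3848 + 20060)*(130 - 10791)) = √(3554 + 16212*(-10661)) = √(3554 - 172836132) = √(-172832578) = I*√172832578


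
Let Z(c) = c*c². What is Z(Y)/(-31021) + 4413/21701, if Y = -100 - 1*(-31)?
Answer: 7265869482/673186721 ≈ 10.793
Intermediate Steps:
Y = -69 (Y = -100 + 31 = -69)
Z(c) = c³
Z(Y)/(-31021) + 4413/21701 = (-69)³/(-31021) + 4413/21701 = -328509*(-1/31021) + 4413*(1/21701) = 328509/31021 + 4413/21701 = 7265869482/673186721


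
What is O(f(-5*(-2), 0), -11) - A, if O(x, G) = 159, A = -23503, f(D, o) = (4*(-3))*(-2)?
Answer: 23662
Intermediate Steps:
f(D, o) = 24 (f(D, o) = -12*(-2) = 24)
O(f(-5*(-2), 0), -11) - A = 159 - 1*(-23503) = 159 + 23503 = 23662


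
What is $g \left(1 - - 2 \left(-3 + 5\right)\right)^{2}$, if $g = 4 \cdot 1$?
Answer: $100$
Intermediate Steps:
$g = 4$
$g \left(1 - - 2 \left(-3 + 5\right)\right)^{2} = 4 \left(1 - - 2 \left(-3 + 5\right)\right)^{2} = 4 \left(1 - \left(-2\right) 2\right)^{2} = 4 \left(1 - -4\right)^{2} = 4 \left(1 + 4\right)^{2} = 4 \cdot 5^{2} = 4 \cdot 25 = 100$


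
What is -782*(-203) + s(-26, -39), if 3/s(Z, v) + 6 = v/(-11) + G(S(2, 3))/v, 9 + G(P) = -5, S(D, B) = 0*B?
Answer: 142711367/899 ≈ 1.5874e+5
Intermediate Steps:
S(D, B) = 0
G(P) = -14 (G(P) = -9 - 5 = -14)
s(Z, v) = 3/(-6 - 14/v - v/11) (s(Z, v) = 3/(-6 + (v/(-11) - 14/v)) = 3/(-6 + (v*(-1/11) - 14/v)) = 3/(-6 + (-v/11 - 14/v)) = 3/(-6 + (-14/v - v/11)) = 3/(-6 - 14/v - v/11))
-782*(-203) + s(-26, -39) = -782*(-203) - 33*(-39)/(154 + (-39)² + 66*(-39)) = 158746 - 33*(-39)/(154 + 1521 - 2574) = 158746 - 33*(-39)/(-899) = 158746 - 33*(-39)*(-1/899) = 158746 - 1287/899 = 142711367/899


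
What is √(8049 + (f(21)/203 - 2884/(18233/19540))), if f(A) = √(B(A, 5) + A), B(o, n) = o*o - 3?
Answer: √(67926326491318729 + 202457354001*√51)/3701299 ≈ 70.416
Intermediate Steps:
B(o, n) = -3 + o² (B(o, n) = o² - 3 = -3 + o²)
f(A) = √(-3 + A + A²) (f(A) = √((-3 + A²) + A) = √(-3 + A + A²))
√(8049 + (f(21)/203 - 2884/(18233/19540))) = √(8049 + (√(-3 + 21 + 21²)/203 - 2884/(18233/19540))) = √(8049 + (√(-3 + 21 + 441)*(1/203) - 2884/(18233*(1/19540)))) = √(8049 + (√459*(1/203) - 2884/18233/19540)) = √(8049 + ((3*√51)*(1/203) - 2884*19540/18233)) = √(8049 + (3*√51/203 - 56353360/18233)) = √(8049 + (-56353360/18233 + 3*√51/203)) = √(90404057/18233 + 3*√51/203)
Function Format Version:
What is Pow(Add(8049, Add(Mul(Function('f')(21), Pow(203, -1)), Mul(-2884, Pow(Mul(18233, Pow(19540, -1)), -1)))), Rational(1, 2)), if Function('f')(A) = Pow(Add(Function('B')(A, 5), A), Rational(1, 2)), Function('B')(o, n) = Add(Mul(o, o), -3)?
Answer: Mul(Rational(1, 3701299), Pow(Add(67926326491318729, Mul(202457354001, Pow(51, Rational(1, 2)))), Rational(1, 2))) ≈ 70.416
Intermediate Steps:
Function('B')(o, n) = Add(-3, Pow(o, 2)) (Function('B')(o, n) = Add(Pow(o, 2), -3) = Add(-3, Pow(o, 2)))
Function('f')(A) = Pow(Add(-3, A, Pow(A, 2)), Rational(1, 2)) (Function('f')(A) = Pow(Add(Add(-3, Pow(A, 2)), A), Rational(1, 2)) = Pow(Add(-3, A, Pow(A, 2)), Rational(1, 2)))
Pow(Add(8049, Add(Mul(Function('f')(21), Pow(203, -1)), Mul(-2884, Pow(Mul(18233, Pow(19540, -1)), -1)))), Rational(1, 2)) = Pow(Add(8049, Add(Mul(Pow(Add(-3, 21, Pow(21, 2)), Rational(1, 2)), Pow(203, -1)), Mul(-2884, Pow(Mul(18233, Pow(19540, -1)), -1)))), Rational(1, 2)) = Pow(Add(8049, Add(Mul(Pow(Add(-3, 21, 441), Rational(1, 2)), Rational(1, 203)), Mul(-2884, Pow(Mul(18233, Rational(1, 19540)), -1)))), Rational(1, 2)) = Pow(Add(8049, Add(Mul(Pow(459, Rational(1, 2)), Rational(1, 203)), Mul(-2884, Pow(Rational(18233, 19540), -1)))), Rational(1, 2)) = Pow(Add(8049, Add(Mul(Mul(3, Pow(51, Rational(1, 2))), Rational(1, 203)), Mul(-2884, Rational(19540, 18233)))), Rational(1, 2)) = Pow(Add(8049, Add(Mul(Rational(3, 203), Pow(51, Rational(1, 2))), Rational(-56353360, 18233))), Rational(1, 2)) = Pow(Add(8049, Add(Rational(-56353360, 18233), Mul(Rational(3, 203), Pow(51, Rational(1, 2))))), Rational(1, 2)) = Pow(Add(Rational(90404057, 18233), Mul(Rational(3, 203), Pow(51, Rational(1, 2)))), Rational(1, 2))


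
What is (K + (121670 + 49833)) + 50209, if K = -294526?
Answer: -72814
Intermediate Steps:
(K + (121670 + 49833)) + 50209 = (-294526 + (121670 + 49833)) + 50209 = (-294526 + 171503) + 50209 = -123023 + 50209 = -72814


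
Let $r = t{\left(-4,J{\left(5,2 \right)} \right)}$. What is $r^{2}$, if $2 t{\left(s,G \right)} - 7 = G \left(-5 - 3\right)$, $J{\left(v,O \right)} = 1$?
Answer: $\frac{1}{4} \approx 0.25$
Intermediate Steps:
$t{\left(s,G \right)} = \frac{7}{2} - 4 G$ ($t{\left(s,G \right)} = \frac{7}{2} + \frac{G \left(-5 - 3\right)}{2} = \frac{7}{2} + \frac{G \left(-8\right)}{2} = \frac{7}{2} + \frac{\left(-8\right) G}{2} = \frac{7}{2} - 4 G$)
$r = - \frac{1}{2}$ ($r = \frac{7}{2} - 4 = - \frac{1}{2} \approx -0.5$)
$r^{2} = \left(- \frac{1}{2}\right)^{2} = \frac{1}{4}$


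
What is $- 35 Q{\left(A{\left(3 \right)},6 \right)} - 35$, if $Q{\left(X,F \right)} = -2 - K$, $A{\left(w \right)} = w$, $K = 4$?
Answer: $175$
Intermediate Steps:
$Q{\left(X,F \right)} = -6$ ($Q{\left(X,F \right)} = -2 - 4 = -6$)
$- 35 Q{\left(A{\left(3 \right)},6 \right)} - 35 = \left(-35\right) \left(-6\right) - 35 = 210 - 35 = 175$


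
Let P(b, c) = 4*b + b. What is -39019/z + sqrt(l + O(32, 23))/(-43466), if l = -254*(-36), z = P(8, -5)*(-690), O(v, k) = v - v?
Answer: 39019/27600 - 3*sqrt(254)/21733 ≈ 1.4115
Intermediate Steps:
P(b, c) = 5*b
O(v, k) = 0
z = -27600 (z = (5*8)*(-690) = 40*(-690) = -27600)
l = 9144
-39019/z + sqrt(l + O(32, 23))/(-43466) = -39019/(-27600) + sqrt(9144 + 0)/(-43466) = -39019*(-1/27600) + sqrt(9144)*(-1/43466) = 39019/27600 + (6*sqrt(254))*(-1/43466) = 39019/27600 - 3*sqrt(254)/21733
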